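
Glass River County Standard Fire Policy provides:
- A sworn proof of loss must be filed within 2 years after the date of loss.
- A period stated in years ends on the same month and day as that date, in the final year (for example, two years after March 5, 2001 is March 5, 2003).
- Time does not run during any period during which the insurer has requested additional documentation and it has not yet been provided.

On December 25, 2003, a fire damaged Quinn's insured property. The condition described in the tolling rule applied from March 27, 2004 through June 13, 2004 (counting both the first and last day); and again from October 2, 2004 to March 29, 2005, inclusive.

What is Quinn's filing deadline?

2 years after December 25, 2003 is December 25, 2005.
From March 27, 2004 through June 13, 2004 inclusive is 79 days; tolling adds 79 days: December 25, 2005 + 79 days = March 14, 2006.
From October 2, 2004 through March 29, 2005 inclusive is 179 days; tolling adds 179 days: March 14, 2006 + 179 days = September 9, 2006.

September 9, 2006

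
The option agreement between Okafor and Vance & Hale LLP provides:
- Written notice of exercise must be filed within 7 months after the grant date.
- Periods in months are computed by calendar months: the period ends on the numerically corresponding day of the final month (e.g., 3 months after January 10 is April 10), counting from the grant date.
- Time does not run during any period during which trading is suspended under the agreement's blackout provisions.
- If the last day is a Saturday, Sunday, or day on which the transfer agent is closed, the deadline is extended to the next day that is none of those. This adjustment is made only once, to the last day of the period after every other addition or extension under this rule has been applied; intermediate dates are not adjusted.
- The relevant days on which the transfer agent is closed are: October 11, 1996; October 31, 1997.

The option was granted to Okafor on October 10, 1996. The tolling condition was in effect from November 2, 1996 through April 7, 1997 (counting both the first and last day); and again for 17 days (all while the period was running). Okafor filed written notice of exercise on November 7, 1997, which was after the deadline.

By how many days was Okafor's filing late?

4 days

7 months after October 10, 1996 is May 10, 1997.
From November 2, 1996 through April 7, 1997 inclusive is 157 days; tolling adds 157 days: May 10, 1997 + 157 days = October 14, 1997.
Tolling adds 17 days: October 14, 1997 + 17 days = October 31, 1997.
October 31, 1997 is a listed holiday; November 1, 1997 is Saturday; November 2, 1997 is Sunday. The next qualifying day is November 3, 1997.
The deadline is November 3, 1997; from November 3, 1997 to November 7, 1997 is 4 days.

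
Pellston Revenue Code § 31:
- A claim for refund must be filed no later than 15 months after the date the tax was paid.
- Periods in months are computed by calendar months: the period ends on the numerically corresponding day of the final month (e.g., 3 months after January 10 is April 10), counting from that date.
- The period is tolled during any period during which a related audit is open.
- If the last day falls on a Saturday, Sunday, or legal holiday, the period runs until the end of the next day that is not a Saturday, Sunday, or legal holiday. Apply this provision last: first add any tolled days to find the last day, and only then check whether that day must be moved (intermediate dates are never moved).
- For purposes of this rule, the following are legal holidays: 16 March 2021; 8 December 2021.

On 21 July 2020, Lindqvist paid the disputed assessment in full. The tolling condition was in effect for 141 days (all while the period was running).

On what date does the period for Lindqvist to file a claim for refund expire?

March 11, 2022

15 months after 21 July 2020 is October 21, 2021.
Tolling adds 141 days: October 21, 2021 + 141 days = March 11, 2022.
March 11, 2022 is a Friday and not a legal holiday, so no extension applies.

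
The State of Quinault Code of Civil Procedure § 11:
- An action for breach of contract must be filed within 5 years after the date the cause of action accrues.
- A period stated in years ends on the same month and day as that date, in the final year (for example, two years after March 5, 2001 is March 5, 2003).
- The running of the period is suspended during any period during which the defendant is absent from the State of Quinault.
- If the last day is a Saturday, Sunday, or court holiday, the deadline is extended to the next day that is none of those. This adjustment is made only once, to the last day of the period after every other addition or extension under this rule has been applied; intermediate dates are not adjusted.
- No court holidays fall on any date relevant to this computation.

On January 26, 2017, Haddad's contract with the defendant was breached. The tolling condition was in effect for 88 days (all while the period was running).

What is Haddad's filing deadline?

April 25, 2022

5 years after January 26, 2017 is January 26, 2022.
Tolling adds 88 days: January 26, 2022 + 88 days = April 24, 2022.
April 24, 2022 is Sunday. The next qualifying day is April 25, 2022.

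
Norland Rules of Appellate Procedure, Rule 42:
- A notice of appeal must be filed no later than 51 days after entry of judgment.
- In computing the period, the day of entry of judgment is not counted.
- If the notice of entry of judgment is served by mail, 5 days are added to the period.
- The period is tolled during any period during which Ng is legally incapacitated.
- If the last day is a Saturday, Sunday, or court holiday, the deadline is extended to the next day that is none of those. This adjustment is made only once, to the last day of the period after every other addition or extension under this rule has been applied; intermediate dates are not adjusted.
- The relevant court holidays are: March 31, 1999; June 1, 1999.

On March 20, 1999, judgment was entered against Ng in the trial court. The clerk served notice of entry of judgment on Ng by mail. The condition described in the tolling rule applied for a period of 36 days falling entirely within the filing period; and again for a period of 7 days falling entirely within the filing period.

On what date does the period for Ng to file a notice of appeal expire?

June 28, 1999

51 days after March 20, 1999 is May 10, 1999.
Service was by mail, adding 5 days: May 10, 1999 + 5 days = May 15, 1999.
Tolling adds 36 days: May 15, 1999 + 36 days = June 20, 1999.
Tolling adds 7 days: June 20, 1999 + 7 days = June 27, 1999.
June 27, 1999 is Sunday. The next qualifying day is June 28, 1999.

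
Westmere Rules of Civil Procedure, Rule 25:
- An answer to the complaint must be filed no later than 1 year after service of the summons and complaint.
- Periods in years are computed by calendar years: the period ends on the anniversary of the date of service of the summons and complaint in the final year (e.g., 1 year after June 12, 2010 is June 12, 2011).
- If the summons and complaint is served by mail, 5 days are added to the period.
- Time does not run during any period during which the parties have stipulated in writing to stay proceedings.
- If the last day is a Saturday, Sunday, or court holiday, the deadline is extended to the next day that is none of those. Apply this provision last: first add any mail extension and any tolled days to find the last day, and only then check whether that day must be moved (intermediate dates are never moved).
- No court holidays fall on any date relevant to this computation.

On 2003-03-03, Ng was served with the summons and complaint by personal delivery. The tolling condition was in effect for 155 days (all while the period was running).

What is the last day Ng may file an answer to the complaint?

1 year after 2003-03-03 is March 3, 2004.
Service was not by mail, so no mail extension applies.
Tolling adds 155 days: March 3, 2004 + 155 days = August 5, 2004.
August 5, 2004 is a Thursday and not a court holiday, so no extension applies.

August 5, 2004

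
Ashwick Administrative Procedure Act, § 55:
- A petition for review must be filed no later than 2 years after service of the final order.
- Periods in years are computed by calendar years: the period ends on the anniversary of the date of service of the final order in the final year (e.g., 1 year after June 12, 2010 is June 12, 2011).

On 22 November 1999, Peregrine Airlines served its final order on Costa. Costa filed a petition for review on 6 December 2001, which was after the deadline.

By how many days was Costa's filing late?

14 days

2 years after 22 November 1999 is November 22, 2001.
The deadline is November 22, 2001; from November 22, 2001 to December 6, 2001 is 14 days.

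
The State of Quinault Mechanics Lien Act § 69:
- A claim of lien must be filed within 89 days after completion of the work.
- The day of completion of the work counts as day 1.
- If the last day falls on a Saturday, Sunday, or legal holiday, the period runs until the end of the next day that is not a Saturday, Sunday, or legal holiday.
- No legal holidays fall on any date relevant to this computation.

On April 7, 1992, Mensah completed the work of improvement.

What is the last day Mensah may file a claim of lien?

July 6, 1992

Counting April 7, 1992 as day 1, day 89 is July 4, 1992.
July 4, 1992 is Saturday; July 5, 1992 is Sunday. The next qualifying day is July 6, 1992.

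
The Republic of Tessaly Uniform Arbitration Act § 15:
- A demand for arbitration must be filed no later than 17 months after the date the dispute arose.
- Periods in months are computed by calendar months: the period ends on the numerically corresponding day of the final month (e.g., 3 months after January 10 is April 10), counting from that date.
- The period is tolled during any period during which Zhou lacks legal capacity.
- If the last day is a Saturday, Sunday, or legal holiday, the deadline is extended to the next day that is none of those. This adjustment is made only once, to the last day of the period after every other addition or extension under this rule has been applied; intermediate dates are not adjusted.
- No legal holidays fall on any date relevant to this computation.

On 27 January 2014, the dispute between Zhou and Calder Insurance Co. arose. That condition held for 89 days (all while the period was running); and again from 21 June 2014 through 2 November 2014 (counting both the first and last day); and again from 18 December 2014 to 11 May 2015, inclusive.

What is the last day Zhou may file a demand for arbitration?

June 30, 2016

17 months after 27 January 2014 is June 27, 2015.
Tolling adds 89 days: June 27, 2015 + 89 days = September 24, 2015.
From June 21, 2014 through November 2, 2014 inclusive is 135 days; tolling adds 135 days: September 24, 2015 + 135 days = February 6, 2016.
From December 18, 2014 through May 11, 2015 inclusive is 145 days; tolling adds 145 days: February 6, 2016 + 145 days = June 30, 2016.
June 30, 2016 is a Thursday and not a legal holiday, so no extension applies.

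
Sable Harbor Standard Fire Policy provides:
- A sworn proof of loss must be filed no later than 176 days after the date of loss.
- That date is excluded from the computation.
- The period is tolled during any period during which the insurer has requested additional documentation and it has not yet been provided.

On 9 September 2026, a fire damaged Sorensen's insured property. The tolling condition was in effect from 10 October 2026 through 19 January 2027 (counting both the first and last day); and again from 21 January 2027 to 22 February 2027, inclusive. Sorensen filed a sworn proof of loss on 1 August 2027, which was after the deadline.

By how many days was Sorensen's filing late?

15 days

176 days after 9 September 2026 is March 4, 2027.
From October 10, 2026 through January 19, 2027 inclusive is 102 days; tolling adds 102 days: March 4, 2027 + 102 days = June 14, 2027.
From January 21, 2027 through February 22, 2027 inclusive is 33 days; tolling adds 33 days: June 14, 2027 + 33 days = July 17, 2027.
The deadline is July 17, 2027; from July 17, 2027 to August 1, 2027 is 15 days.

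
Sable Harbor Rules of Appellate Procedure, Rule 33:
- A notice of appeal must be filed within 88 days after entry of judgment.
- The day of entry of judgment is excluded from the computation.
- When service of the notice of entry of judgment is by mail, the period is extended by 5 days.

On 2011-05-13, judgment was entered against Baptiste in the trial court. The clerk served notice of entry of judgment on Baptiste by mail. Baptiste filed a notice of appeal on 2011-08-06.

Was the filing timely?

Yes

88 days after 2011-05-13 is August 9, 2011.
Service was by mail, adding 5 days: August 9, 2011 + 5 days = August 14, 2011.
The deadline is August 14, 2011; the filing on August 6, 2011 is on or before that date.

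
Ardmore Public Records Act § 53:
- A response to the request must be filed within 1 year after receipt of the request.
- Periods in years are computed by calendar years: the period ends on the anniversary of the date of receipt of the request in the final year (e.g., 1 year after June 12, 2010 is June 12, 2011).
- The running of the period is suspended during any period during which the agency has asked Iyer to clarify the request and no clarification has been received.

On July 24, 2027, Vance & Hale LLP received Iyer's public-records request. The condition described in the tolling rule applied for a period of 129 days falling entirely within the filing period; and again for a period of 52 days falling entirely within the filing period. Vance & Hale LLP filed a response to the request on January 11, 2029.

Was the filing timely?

Yes

1 year after July 24, 2027 is July 24, 2028.
Tolling adds 129 days: July 24, 2028 + 129 days = November 30, 2028.
Tolling adds 52 days: November 30, 2028 + 52 days = January 21, 2029.
The deadline is January 21, 2029; the filing on January 11, 2029 is on or before that date.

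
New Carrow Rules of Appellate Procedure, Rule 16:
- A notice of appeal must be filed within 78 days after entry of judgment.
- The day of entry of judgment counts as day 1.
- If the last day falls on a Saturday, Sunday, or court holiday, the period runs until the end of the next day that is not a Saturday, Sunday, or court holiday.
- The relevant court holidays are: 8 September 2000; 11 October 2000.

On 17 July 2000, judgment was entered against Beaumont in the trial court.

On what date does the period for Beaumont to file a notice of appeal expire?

October 2, 2000

Counting 17 July 2000 as day 1, day 78 is October 2, 2000.
October 2, 2000 is a Monday and not a court holiday, so no extension applies.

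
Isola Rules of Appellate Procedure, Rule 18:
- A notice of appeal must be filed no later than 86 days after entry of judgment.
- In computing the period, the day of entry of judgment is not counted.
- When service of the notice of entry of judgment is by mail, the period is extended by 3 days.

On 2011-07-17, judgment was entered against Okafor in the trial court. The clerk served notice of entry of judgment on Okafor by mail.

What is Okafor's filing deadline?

October 14, 2011

86 days after 2011-07-17 is October 11, 2011.
Service was by mail, adding 3 days: October 11, 2011 + 3 days = October 14, 2011.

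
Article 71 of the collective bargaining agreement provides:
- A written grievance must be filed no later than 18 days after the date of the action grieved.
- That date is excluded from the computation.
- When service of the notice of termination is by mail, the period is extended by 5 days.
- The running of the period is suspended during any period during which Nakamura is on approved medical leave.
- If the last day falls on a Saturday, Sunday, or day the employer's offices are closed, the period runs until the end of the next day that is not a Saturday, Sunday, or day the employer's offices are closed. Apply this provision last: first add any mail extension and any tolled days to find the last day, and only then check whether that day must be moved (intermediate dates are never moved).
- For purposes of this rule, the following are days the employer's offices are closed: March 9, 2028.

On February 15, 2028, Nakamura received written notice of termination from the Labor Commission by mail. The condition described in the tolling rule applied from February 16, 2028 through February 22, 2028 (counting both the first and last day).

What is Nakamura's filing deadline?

18 days after February 15, 2028 is March 4, 2028.
Service was by mail, adding 5 days: March 4, 2028 + 5 days = March 9, 2028.
From February 16, 2028 through February 22, 2028 inclusive is 7 days; tolling adds 7 days: March 9, 2028 + 7 days = March 16, 2028.
March 16, 2028 is a Thursday and not a day the employer's offices are closed, so no extension applies.

March 16, 2028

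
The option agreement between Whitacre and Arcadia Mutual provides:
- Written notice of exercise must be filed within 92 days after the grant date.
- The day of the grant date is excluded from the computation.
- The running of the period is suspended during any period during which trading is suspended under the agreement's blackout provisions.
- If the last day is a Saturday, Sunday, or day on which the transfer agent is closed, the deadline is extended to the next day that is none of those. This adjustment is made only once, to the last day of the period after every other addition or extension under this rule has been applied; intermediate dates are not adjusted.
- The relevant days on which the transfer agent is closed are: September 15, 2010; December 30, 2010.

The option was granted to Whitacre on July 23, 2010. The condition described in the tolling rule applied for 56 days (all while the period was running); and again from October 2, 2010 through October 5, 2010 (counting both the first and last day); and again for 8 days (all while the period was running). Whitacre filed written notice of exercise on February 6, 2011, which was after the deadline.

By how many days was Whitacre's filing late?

92 days after July 23, 2010 is October 23, 2010.
Tolling adds 56 days: October 23, 2010 + 56 days = December 18, 2010.
From October 2, 2010 through October 5, 2010 inclusive is 4 days; tolling adds 4 days: December 18, 2010 + 4 days = December 22, 2010.
Tolling adds 8 days: December 22, 2010 + 8 days = December 30, 2010.
December 30, 2010 is a listed holiday. The next qualifying day is December 31, 2010.
The deadline is December 31, 2010; from December 31, 2010 to February 6, 2011 is 37 days.

37 days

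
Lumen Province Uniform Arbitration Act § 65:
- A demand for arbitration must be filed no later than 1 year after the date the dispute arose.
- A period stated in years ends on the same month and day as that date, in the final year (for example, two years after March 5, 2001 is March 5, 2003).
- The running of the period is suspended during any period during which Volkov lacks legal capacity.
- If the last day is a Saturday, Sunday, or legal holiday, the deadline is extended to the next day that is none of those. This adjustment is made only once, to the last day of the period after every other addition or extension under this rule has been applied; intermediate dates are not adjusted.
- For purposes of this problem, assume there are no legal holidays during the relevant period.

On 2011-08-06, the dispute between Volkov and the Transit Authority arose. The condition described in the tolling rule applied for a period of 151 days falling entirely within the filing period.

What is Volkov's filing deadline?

January 4, 2013

1 year after 2011-08-06 is August 6, 2012.
Tolling adds 151 days: August 6, 2012 + 151 days = January 4, 2013.
January 4, 2013 is a Friday and not a legal holiday, so no extension applies.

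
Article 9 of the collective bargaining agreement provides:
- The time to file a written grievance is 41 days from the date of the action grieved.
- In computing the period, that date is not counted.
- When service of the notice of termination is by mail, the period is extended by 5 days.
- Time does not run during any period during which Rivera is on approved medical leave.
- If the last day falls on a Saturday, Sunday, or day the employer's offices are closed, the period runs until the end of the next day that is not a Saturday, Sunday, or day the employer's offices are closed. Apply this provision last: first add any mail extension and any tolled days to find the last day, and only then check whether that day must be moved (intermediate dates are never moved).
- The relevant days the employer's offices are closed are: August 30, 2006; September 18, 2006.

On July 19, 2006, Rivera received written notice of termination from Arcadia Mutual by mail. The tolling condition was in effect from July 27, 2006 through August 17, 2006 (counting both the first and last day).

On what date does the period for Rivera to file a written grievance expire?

September 25, 2006

41 days after July 19, 2006 is August 29, 2006.
Service was by mail, adding 5 days: August 29, 2006 + 5 days = September 3, 2006.
From July 27, 2006 through August 17, 2006 inclusive is 22 days; tolling adds 22 days: September 3, 2006 + 22 days = September 25, 2006.
September 25, 2006 is a Monday and not a day the employer's offices are closed, so no extension applies.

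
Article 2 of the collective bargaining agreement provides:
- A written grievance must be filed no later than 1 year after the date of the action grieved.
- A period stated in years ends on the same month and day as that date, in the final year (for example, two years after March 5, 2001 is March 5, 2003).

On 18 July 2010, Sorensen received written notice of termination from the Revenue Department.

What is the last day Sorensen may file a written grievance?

July 18, 2011

1 year after 18 July 2010 is July 18, 2011.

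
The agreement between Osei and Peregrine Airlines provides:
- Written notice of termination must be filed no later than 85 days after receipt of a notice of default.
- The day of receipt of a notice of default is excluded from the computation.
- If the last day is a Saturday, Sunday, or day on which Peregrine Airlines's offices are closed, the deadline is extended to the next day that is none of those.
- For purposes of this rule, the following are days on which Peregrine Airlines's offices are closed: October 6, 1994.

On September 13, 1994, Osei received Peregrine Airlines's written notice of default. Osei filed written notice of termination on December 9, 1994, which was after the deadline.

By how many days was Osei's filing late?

2 days

85 days after September 13, 1994 is December 7, 1994.
December 7, 1994 is a Wednesday and not a day on which Peregrine Airlines's offices are closed, so no extension applies.
The deadline is December 7, 1994; from December 7, 1994 to December 9, 1994 is 2 days.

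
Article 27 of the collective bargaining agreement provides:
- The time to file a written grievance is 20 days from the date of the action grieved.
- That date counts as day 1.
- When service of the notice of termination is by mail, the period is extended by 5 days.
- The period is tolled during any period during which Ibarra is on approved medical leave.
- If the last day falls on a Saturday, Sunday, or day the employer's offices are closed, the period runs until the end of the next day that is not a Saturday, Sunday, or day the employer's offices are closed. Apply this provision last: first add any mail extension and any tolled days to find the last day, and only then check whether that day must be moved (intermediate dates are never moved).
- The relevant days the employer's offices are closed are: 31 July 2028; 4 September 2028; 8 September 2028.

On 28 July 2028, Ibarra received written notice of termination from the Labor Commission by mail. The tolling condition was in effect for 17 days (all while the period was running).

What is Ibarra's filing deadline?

September 7, 2028

Counting 28 July 2028 as day 1, day 20 is August 16, 2028.
Service was by mail, adding 5 days: August 16, 2028 + 5 days = August 21, 2028.
Tolling adds 17 days: August 21, 2028 + 17 days = September 7, 2028.
September 7, 2028 is a Thursday and not a day the employer's offices are closed, so no extension applies.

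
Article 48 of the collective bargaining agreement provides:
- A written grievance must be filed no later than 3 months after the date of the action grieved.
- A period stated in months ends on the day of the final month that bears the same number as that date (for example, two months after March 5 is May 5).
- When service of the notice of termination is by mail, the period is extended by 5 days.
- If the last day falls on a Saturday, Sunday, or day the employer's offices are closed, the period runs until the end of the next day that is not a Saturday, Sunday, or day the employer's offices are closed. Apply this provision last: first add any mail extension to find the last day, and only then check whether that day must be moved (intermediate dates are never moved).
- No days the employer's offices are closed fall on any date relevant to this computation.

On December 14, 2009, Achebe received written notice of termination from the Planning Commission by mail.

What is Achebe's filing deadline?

March 19, 2010

3 months after December 14, 2009 is March 14, 2010.
Service was by mail, adding 5 days: March 14, 2010 + 5 days = March 19, 2010.
March 19, 2010 is a Friday and not a day the employer's offices are closed, so no extension applies.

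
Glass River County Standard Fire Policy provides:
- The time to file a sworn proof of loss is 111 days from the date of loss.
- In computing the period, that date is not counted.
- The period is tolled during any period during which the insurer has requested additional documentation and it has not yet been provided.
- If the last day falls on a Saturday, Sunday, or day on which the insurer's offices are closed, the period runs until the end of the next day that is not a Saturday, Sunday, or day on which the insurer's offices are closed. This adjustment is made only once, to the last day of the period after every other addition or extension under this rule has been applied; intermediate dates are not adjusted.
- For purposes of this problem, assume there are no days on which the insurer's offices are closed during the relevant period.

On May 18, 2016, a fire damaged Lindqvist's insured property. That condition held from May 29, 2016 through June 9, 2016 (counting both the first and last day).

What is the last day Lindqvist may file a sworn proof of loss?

111 days after May 18, 2016 is September 6, 2016.
From May 29, 2016 through June 9, 2016 inclusive is 12 days; tolling adds 12 days: September 6, 2016 + 12 days = September 18, 2016.
September 18, 2016 is Sunday. The next qualifying day is September 19, 2016.

September 19, 2016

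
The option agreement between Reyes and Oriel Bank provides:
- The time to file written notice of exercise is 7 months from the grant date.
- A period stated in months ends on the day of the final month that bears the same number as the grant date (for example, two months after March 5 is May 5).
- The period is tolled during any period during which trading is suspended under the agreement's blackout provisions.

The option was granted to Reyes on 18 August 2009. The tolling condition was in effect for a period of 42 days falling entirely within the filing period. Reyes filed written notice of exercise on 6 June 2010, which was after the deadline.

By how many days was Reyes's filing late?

7 months after 18 August 2009 is March 18, 2010.
Tolling adds 42 days: March 18, 2010 + 42 days = April 29, 2010.
The deadline is April 29, 2010; from April 29, 2010 to June 6, 2010 is 38 days.

38 days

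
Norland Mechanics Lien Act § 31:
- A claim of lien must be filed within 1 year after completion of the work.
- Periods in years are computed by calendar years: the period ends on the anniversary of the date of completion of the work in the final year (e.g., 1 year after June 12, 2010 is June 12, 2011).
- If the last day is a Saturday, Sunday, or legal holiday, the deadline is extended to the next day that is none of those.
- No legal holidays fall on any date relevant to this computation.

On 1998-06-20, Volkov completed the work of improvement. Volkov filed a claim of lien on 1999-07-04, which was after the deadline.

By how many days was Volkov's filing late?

1 year after 1998-06-20 is June 20, 1999.
June 20, 1999 is Sunday. The next qualifying day is June 21, 1999.
The deadline is June 21, 1999; from June 21, 1999 to July 4, 1999 is 13 days.

13 days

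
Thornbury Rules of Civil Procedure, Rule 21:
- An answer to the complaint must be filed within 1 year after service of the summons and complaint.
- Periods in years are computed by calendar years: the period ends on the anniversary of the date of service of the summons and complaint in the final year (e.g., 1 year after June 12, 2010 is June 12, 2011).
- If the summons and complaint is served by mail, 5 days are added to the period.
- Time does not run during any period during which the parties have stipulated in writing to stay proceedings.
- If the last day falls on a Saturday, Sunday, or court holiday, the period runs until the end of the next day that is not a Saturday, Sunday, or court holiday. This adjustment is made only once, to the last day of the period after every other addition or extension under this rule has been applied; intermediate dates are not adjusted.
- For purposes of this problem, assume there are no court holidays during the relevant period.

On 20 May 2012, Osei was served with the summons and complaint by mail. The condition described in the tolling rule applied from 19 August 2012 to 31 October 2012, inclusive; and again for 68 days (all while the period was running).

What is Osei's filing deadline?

October 14, 2013

1 year after 20 May 2012 is May 20, 2013.
Service was by mail, adding 5 days: May 20, 2013 + 5 days = May 25, 2013.
From August 19, 2012 through October 31, 2012 inclusive is 74 days; tolling adds 74 days: May 25, 2013 + 74 days = August 7, 2013.
Tolling adds 68 days: August 7, 2013 + 68 days = October 14, 2013.
October 14, 2013 is a Monday and not a court holiday, so no extension applies.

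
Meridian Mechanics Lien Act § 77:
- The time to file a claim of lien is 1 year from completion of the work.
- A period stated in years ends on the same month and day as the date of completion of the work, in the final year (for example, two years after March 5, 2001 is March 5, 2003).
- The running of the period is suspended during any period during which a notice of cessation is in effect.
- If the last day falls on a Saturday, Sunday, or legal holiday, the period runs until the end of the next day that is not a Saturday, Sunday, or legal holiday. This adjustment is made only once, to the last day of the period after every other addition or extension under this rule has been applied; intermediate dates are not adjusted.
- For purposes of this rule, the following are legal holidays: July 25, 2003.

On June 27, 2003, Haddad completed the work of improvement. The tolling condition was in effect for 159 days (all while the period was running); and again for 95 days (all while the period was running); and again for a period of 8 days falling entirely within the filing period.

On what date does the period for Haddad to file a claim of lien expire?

1 year after June 27, 2003 is June 27, 2004.
Tolling adds 159 days: June 27, 2004 + 159 days = December 3, 2004.
Tolling adds 95 days: December 3, 2004 + 95 days = March 8, 2005.
Tolling adds 8 days: March 8, 2005 + 8 days = March 16, 2005.
March 16, 2005 is a Wednesday and not a legal holiday, so no extension applies.

March 16, 2005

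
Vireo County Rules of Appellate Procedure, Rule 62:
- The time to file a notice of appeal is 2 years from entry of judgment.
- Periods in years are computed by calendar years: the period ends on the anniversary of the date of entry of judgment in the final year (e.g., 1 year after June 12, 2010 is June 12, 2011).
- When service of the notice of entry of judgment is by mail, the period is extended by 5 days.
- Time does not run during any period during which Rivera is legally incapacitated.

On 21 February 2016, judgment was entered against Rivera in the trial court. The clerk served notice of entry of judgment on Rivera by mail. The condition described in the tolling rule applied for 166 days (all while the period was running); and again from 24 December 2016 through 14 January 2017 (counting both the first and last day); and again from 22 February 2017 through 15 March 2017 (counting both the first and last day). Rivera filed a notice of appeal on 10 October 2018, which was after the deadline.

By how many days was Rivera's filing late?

16 days

2 years after 21 February 2016 is February 21, 2018.
Service was by mail, adding 5 days: February 21, 2018 + 5 days = February 26, 2018.
Tolling adds 166 days: February 26, 2018 + 166 days = August 11, 2018.
From December 24, 2016 through January 14, 2017 inclusive is 22 days; tolling adds 22 days: August 11, 2018 + 22 days = September 2, 2018.
From February 22, 2017 through March 15, 2017 inclusive is 22 days; tolling adds 22 days: September 2, 2018 + 22 days = September 24, 2018.
The deadline is September 24, 2018; from September 24, 2018 to October 10, 2018 is 16 days.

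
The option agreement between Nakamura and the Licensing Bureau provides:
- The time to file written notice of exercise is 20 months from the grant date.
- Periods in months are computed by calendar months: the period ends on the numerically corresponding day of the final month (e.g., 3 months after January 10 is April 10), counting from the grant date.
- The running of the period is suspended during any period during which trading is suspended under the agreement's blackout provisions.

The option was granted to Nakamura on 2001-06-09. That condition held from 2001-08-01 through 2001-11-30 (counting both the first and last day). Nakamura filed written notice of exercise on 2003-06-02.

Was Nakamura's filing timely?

Yes

20 months after 2001-06-09 is February 9, 2003.
From August 1, 2001 through November 30, 2001 inclusive is 122 days; tolling adds 122 days: February 9, 2003 + 122 days = June 11, 2003.
The deadline is June 11, 2003; the filing on June 2, 2003 is on or before that date.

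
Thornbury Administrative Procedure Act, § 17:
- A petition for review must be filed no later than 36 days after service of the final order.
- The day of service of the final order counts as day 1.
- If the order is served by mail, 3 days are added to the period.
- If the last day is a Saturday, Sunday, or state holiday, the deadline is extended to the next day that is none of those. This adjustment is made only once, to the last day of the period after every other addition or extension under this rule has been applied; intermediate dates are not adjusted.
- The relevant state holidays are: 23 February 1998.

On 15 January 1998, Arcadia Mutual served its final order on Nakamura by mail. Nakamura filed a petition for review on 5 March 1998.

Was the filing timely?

Counting 15 January 1998 as day 1, day 36 is February 19, 1998.
Service was by mail, adding 3 days: February 19, 1998 + 3 days = February 22, 1998.
February 22, 1998 is Sunday; February 23, 1998 is a listed holiday. The next qualifying day is February 24, 1998.
The deadline is February 24, 1998; the filing on March 5, 1998 is after that date.

No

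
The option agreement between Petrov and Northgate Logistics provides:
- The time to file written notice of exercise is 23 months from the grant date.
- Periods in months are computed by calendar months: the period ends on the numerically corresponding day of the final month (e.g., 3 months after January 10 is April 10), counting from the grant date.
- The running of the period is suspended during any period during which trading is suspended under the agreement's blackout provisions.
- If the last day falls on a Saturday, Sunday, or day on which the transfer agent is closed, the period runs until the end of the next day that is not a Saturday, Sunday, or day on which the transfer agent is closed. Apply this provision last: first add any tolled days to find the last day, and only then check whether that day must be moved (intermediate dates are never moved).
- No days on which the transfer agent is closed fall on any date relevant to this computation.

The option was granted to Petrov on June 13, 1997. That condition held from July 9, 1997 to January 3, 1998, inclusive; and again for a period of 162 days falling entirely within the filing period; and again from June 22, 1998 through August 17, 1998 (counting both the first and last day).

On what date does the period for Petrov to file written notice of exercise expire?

June 14, 2000

23 months after June 13, 1997 is May 13, 1999.
From July 9, 1997 through January 3, 1998 inclusive is 179 days; tolling adds 179 days: May 13, 1999 + 179 days = November 8, 1999.
Tolling adds 162 days: November 8, 1999 + 162 days = April 18, 2000.
From June 22, 1998 through August 17, 1998 inclusive is 57 days; tolling adds 57 days: April 18, 2000 + 57 days = June 14, 2000.
June 14, 2000 is a Wednesday and not a day on which the transfer agent is closed, so no extension applies.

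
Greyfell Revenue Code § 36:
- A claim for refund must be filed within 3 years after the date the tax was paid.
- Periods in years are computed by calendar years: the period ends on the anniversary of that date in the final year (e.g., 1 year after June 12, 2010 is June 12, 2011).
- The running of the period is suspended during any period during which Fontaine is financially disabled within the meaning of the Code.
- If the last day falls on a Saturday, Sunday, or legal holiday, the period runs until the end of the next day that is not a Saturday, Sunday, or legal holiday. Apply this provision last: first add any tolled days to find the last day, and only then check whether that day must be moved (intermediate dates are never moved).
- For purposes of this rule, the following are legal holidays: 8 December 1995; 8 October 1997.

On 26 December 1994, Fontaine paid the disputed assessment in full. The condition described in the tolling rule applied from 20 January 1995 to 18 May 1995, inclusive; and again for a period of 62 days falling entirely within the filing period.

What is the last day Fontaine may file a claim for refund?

3 years after 26 December 1994 is December 26, 1997.
From January 20, 1995 through May 18, 1995 inclusive is 119 days; tolling adds 119 days: December 26, 1997 + 119 days = April 24, 1998.
Tolling adds 62 days: April 24, 1998 + 62 days = June 25, 1998.
June 25, 1998 is a Thursday and not a legal holiday, so no extension applies.

June 25, 1998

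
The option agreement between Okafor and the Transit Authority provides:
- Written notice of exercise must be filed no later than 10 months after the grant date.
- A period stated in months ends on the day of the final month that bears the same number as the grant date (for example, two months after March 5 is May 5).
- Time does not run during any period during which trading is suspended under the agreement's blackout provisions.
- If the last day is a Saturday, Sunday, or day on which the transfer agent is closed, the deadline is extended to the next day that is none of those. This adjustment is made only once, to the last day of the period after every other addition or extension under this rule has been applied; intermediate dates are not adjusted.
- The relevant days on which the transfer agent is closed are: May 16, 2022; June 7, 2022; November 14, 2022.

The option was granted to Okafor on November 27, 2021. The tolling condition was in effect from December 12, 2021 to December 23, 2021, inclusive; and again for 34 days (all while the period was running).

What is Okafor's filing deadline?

November 15, 2022

10 months after November 27, 2021 is September 27, 2022.
From December 12, 2021 through December 23, 2021 inclusive is 12 days; tolling adds 12 days: September 27, 2022 + 12 days = October 9, 2022.
Tolling adds 34 days: October 9, 2022 + 34 days = November 12, 2022.
November 12, 2022 is Saturday; November 13, 2022 is Sunday; November 14, 2022 is a listed holiday. The next qualifying day is November 15, 2022.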